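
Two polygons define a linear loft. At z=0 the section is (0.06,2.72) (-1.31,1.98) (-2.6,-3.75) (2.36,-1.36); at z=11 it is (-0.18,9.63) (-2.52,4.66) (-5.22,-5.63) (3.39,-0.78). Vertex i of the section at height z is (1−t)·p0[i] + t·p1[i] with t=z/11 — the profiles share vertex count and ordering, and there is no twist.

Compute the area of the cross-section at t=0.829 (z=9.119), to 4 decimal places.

Area at t=0.829: 49.7869

Cross-section at t=0.829: each vertex is (1-t)·p0[i] + t·p1[i].
  v1: (1-0.829)·(0.06,2.72) + 0.829·(-0.18,9.63) = (-0.1390,8.4484)
  v2: (1-0.829)·(-1.31,1.98) + 0.829·(-2.52,4.66) = (-2.3131,4.2017)
  v3: (1-0.829)·(-2.6,-3.75) + 0.829·(-5.22,-5.63) = (-4.7720,-5.3085)
  v4: (1-0.829)·(2.36,-1.36) + 0.829·(3.39,-0.78) = (3.2139,-0.8792)
Shoelace sum Σ(x_i·y_{i+1} − x_{i+1}·y_i):
  i=1: -0.1390·4.2017 − -2.3131·8.4484 = +18.9580 (running +18.9580)
  i=2: -2.3131·-5.3085 − -4.7720·4.2017 = +32.3296 (running +51.2876)
  i=3: -4.7720·-0.8792 − 3.2139·-5.3085 = +21.2563 (running +72.5439)
  i=4: 3.2139·8.4484 − -0.1390·-0.8792 = +27.0299 (running +99.5738)
Area = |Σ|/2 = |99.5738|/2 = 49.7869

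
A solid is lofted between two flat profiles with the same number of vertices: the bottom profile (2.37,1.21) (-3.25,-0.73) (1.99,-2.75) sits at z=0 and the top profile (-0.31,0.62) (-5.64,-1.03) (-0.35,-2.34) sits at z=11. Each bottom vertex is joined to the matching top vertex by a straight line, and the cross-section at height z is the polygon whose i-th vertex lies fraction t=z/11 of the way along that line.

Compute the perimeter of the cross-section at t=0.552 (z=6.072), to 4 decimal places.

Perimeter at t=0.552: 14.6696

Cross-section at t=0.552: each vertex is (1-t)·p0[i] + t·p1[i].
  v1: (1-0.552)·(2.37,1.21) + 0.552·(-0.31,0.62) = (0.8906,0.8843)
  v2: (1-0.552)·(-3.25,-0.73) + 0.552·(-5.64,-1.03) = (-4.5693,-0.8956)
  v3: (1-0.552)·(1.99,-2.75) + 0.552·(-0.35,-2.34) = (0.6983,-2.5237)
Perimeter = Σ |v_{i+1} − v_i|:
  edge 1→2: √(-5.4599² + -1.7799²) = 5.7427 (running 5.7427)
  edge 2→3: √(5.2676² + -1.6281²) = 5.5135 (running 11.2562)
  edge 3→1: √(0.1923² + 3.4080²) = 3.4134 (running 14.6696)
Perimeter = 14.6696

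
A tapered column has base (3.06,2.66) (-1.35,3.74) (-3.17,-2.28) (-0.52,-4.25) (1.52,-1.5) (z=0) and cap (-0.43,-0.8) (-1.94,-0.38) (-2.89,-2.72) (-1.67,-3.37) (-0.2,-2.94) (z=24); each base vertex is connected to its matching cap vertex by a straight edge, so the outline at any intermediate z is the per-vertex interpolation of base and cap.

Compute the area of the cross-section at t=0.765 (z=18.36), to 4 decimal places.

Cross-section at t=0.765: each vertex is (1-t)·p0[i] + t·p1[i].
  v1: (1-0.765)·(3.06,2.66) + 0.765·(-0.43,-0.8) = (0.3901,0.0131)
  v2: (1-0.765)·(-1.35,3.74) + 0.765·(-1.94,-0.38) = (-1.8014,0.5882)
  v3: (1-0.765)·(-3.17,-2.28) + 0.765·(-2.89,-2.72) = (-2.9558,-2.6166)
  v4: (1-0.765)·(-0.52,-4.25) + 0.765·(-1.67,-3.37) = (-1.3998,-3.5768)
  v5: (1-0.765)·(1.52,-1.5) + 0.765·(-0.2,-2.94) = (0.2042,-2.6016)
Shoelace sum Σ(x_i·y_{i+1} − x_{i+1}·y_i):
  i=1: 0.3901·0.5882 − -1.8014·0.0131 = +0.2531 (running +0.2531)
  i=2: -1.8014·-2.6166 − -2.9558·0.5882 = +6.4520 (running +6.7051)
  i=3: -2.9558·-3.5768 − -1.3998·-2.6166 = +6.9097 (running +13.6148)
  i=4: -1.3998·-2.6016 − 0.2042·-3.5768 = +4.3720 (running +17.9868)
  i=5: 0.2042·0.0131 − 0.3901·-2.6016 = +1.0177 (running +19.0045)
Area = |Σ|/2 = |19.0045|/2 = 9.5022

Area at t=0.765: 9.5022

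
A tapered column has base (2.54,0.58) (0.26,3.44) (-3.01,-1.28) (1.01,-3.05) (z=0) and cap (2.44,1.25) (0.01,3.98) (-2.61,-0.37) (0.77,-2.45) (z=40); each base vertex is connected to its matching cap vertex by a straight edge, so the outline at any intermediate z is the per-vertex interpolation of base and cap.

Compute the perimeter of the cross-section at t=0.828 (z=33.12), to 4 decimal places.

Cross-section at t=0.828: each vertex is (1-t)·p0[i] + t·p1[i].
  v1: (1-0.828)·(2.54,0.58) + 0.828·(2.44,1.25) = (2.4572,1.1348)
  v2: (1-0.828)·(0.26,3.44) + 0.828·(0.01,3.98) = (0.0530,3.8871)
  v3: (1-0.828)·(-3.01,-1.28) + 0.828·(-2.61,-0.37) = (-2.6788,-0.5265)
  v4: (1-0.828)·(1.01,-3.05) + 0.828·(0.77,-2.45) = (0.8113,-2.5532)
Perimeter = Σ |v_{i+1} − v_i|:
  edge 1→2: √(-2.4042² + 2.7524²) = 3.6545 (running 3.6545)
  edge 2→3: √(-2.7318² + -4.4136²) = 5.1907 (running 8.8452)
  edge 3→4: √(3.4901² + -2.0267²) = 4.0359 (running 12.8811)
  edge 4→1: √(1.6459² + 3.6880²) = 4.0386 (running 16.9196)
Perimeter = 16.9196

Perimeter at t=0.828: 16.9196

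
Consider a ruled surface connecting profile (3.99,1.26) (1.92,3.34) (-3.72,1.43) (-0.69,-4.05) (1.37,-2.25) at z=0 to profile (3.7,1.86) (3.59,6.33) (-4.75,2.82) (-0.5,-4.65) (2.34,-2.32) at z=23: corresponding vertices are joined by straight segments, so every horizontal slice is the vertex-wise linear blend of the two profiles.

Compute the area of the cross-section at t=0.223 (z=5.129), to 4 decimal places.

Cross-section at t=0.223: each vertex is (1-t)·p0[i] + t·p1[i].
  v1: (1-0.223)·(3.99,1.26) + 0.223·(3.7,1.86) = (3.9253,1.3938)
  v2: (1-0.223)·(1.92,3.34) + 0.223·(3.59,6.33) = (2.2924,4.0068)
  v3: (1-0.223)·(-3.72,1.43) + 0.223·(-4.75,2.82) = (-3.9497,1.7400)
  v4: (1-0.223)·(-0.69,-4.05) + 0.223·(-0.5,-4.65) = (-0.6476,-4.1838)
  v5: (1-0.223)·(1.37,-2.25) + 0.223·(2.34,-2.32) = (1.5863,-2.2656)
Shoelace sum Σ(x_i·y_{i+1} − x_{i+1}·y_i):
  i=1: 3.9253·4.0068 − 2.2924·1.3938 = +12.5327 (running +12.5327)
  i=2: 2.2924·1.7400 − -3.9497·4.0068 = +19.8142 (running +32.3470)
  i=3: -3.9497·-4.1838 − -0.6476·1.7400 = +17.6516 (running +49.9985)
  i=4: -0.6476·-2.2656 − 1.5863·-4.1838 = +8.1041 (running +58.1026)
  i=5: 1.5863·1.3938 − 3.9253·-2.2656 = +11.1043 (running +69.2069)
Area = |Σ|/2 = |69.2069|/2 = 34.6034

Area at t=0.223: 34.6034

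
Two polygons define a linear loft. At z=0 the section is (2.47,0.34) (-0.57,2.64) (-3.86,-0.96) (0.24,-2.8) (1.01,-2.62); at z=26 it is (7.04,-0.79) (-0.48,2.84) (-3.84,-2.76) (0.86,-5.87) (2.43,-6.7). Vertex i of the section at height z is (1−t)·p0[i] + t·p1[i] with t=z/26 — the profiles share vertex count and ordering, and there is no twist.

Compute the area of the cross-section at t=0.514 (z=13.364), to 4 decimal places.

Cross-section at t=0.514: each vertex is (1-t)·p0[i] + t·p1[i].
  v1: (1-0.514)·(2.47,0.34) + 0.514·(7.04,-0.79) = (4.8190,-0.2408)
  v2: (1-0.514)·(-0.57,2.64) + 0.514·(-0.48,2.84) = (-0.5237,2.7428)
  v3: (1-0.514)·(-3.86,-0.96) + 0.514·(-3.84,-2.76) = (-3.8497,-1.8852)
  v4: (1-0.514)·(0.24,-2.8) + 0.514·(0.86,-5.87) = (0.5587,-4.3780)
  v5: (1-0.514)·(1.01,-2.62) + 0.514·(2.43,-6.7) = (1.7399,-4.7171)
Shoelace sum Σ(x_i·y_{i+1} − x_{i+1}·y_i):
  i=1: 4.8190·2.7428 − -0.5237·-0.2408 = +13.0914 (running +13.0914)
  i=2: -0.5237·-1.8852 − -3.8497·2.7428 = +11.5464 (running +24.6377)
  i=3: -3.8497·-4.3780 − 0.5587·-1.8852 = +17.9072 (running +42.5450)
  i=4: 0.5587·-4.7171 − 1.7399·-4.3780 = +4.9818 (running +47.5268)
  i=5: 1.7399·-0.2408 − 4.8190·-4.7171 = +22.3127 (running +69.8395)
Area = |Σ|/2 = |69.8395|/2 = 34.9197

Area at t=0.514: 34.9197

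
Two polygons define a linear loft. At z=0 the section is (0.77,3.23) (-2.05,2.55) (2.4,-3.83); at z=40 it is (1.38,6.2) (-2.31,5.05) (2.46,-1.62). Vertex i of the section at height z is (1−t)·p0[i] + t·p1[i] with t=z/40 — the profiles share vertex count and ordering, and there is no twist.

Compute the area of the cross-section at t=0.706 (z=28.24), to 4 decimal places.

Area at t=0.706: 13.6723

Cross-section at t=0.706: each vertex is (1-t)·p0[i] + t·p1[i].
  v1: (1-0.706)·(0.77,3.23) + 0.706·(1.38,6.2) = (1.2007,5.3268)
  v2: (1-0.706)·(-2.05,2.55) + 0.706·(-2.31,5.05) = (-2.2336,4.3150)
  v3: (1-0.706)·(2.4,-3.83) + 0.706·(2.46,-1.62) = (2.4424,-2.2697)
Shoelace sum Σ(x_i·y_{i+1} − x_{i+1}·y_i):
  i=1: 1.2007·4.3150 − -2.2336·5.3268 = +17.0786 (running +17.0786)
  i=2: -2.2336·-2.2697 − 2.4424·4.3150 = -5.4692 (running +11.6094)
  i=3: 2.4424·5.3268 − 1.2007·-2.2697 = +15.7352 (running +27.3446)
Area = |Σ|/2 = |27.3446|/2 = 13.6723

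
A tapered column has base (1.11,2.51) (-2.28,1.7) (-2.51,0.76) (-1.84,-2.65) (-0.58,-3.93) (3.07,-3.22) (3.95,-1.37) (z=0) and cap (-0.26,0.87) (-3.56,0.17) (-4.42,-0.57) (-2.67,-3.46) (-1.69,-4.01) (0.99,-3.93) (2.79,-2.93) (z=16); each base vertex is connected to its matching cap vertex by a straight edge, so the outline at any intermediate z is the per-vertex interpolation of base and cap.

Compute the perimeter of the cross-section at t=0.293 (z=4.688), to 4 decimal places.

Cross-section at t=0.293: each vertex is (1-t)·p0[i] + t·p1[i].
  v1: (1-0.293)·(1.11,2.51) + 0.293·(-0.26,0.87) = (0.7086,2.0295)
  v2: (1-0.293)·(-2.28,1.7) + 0.293·(-3.56,0.17) = (-2.6550,1.2517)
  v3: (1-0.293)·(-2.51,0.76) + 0.293·(-4.42,-0.57) = (-3.0696,0.3703)
  v4: (1-0.293)·(-1.84,-2.65) + 0.293·(-2.67,-3.46) = (-2.0832,-2.8873)
  v5: (1-0.293)·(-0.58,-3.93) + 0.293·(-1.69,-4.01) = (-0.9052,-3.9534)
  v6: (1-0.293)·(3.07,-3.22) + 0.293·(0.99,-3.93) = (2.4606,-3.4280)
  v7: (1-0.293)·(3.95,-1.37) + 0.293·(2.79,-2.93) = (3.6101,-1.8271)
Perimeter = Σ |v_{i+1} − v_i|:
  edge 1→2: √(-3.3636² + -0.7778²) = 3.4524 (running 3.4524)
  edge 2→3: √(-0.4146² + -0.8814²) = 0.9740 (running 4.4264)
  edge 3→4: √(0.9864² + -3.2576²) = 3.4037 (running 7.8301)
  edge 4→5: √(1.1780² + -1.0661²) = 1.5888 (running 9.4189)
  edge 5→6: √(3.3658² + 0.5254²) = 3.4066 (running 12.8255)
  edge 6→7: √(1.1496² + 1.6010²) = 1.9709 (running 14.7964)
  edge 7→1: √(-2.9015² + 3.8566²) = 4.8262 (running 19.6225)
Perimeter = 19.6225

Perimeter at t=0.293: 19.6225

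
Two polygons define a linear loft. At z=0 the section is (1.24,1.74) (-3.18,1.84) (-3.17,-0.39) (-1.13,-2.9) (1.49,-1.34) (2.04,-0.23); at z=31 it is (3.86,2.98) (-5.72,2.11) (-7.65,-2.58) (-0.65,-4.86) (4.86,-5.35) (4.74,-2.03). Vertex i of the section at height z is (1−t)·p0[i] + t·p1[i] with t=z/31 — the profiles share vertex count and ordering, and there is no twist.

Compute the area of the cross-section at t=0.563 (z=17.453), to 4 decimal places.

Cross-section at t=0.563: each vertex is (1-t)·p0[i] + t·p1[i].
  v1: (1-0.563)·(1.24,1.74) + 0.563·(3.86,2.98) = (2.7151,2.4381)
  v2: (1-0.563)·(-3.18,1.84) + 0.563·(-5.72,2.11) = (-4.6100,1.9920)
  v3: (1-0.563)·(-3.17,-0.39) + 0.563·(-7.65,-2.58) = (-5.6922,-1.6230)
  v4: (1-0.563)·(-1.13,-2.9) + 0.563·(-0.65,-4.86) = (-0.8598,-4.0035)
  v5: (1-0.563)·(1.49,-1.34) + 0.563·(4.86,-5.35) = (3.3873,-3.5976)
  v6: (1-0.563)·(2.04,-0.23) + 0.563·(4.74,-2.03) = (3.5601,-1.2434)
Shoelace sum Σ(x_i·y_{i+1} − x_{i+1}·y_i):
  i=1: 2.7151·1.9920 − -4.6100·2.4381 = +16.6482 (running +16.6482)
  i=2: -4.6100·-1.6230 − -5.6922·1.9920 = +18.8209 (running +35.4691)
  i=3: -5.6922·-4.0035 − -0.8598·-1.6230 = +21.3934 (running +56.8625)
  i=4: -0.8598·-3.5976 − 3.3873·-4.0035 = +16.6541 (running +73.5167)
  i=5: 3.3873·-1.2434 − 3.5601·-3.5976 = +8.5961 (running +82.1128)
  i=6: 3.5601·2.4381 − 2.7151·-1.2434 = +12.0559 (running +94.1687)
Area = |Σ|/2 = |94.1687|/2 = 47.0843

Area at t=0.563: 47.0843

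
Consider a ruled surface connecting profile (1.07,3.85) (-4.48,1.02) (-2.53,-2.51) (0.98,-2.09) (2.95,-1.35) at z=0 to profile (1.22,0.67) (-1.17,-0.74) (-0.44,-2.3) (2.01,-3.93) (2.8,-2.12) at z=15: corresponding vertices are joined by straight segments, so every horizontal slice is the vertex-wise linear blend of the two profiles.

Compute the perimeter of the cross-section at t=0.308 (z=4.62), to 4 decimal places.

Perimeter at t=0.308: 18.4079

Cross-section at t=0.308: each vertex is (1-t)·p0[i] + t·p1[i].
  v1: (1-0.308)·(1.07,3.85) + 0.308·(1.22,0.67) = (1.1162,2.8706)
  v2: (1-0.308)·(-4.48,1.02) + 0.308·(-1.17,-0.74) = (-3.4605,0.4779)
  v3: (1-0.308)·(-2.53,-2.51) + 0.308·(-0.44,-2.3) = (-1.8863,-2.4453)
  v4: (1-0.308)·(0.98,-2.09) + 0.308·(2.01,-3.93) = (1.2972,-2.6567)
  v5: (1-0.308)·(2.95,-1.35) + 0.308·(2.8,-2.12) = (2.9038,-1.5872)
Perimeter = Σ |v_{i+1} − v_i|:
  edge 1→2: √(-4.5767² + -2.3926²) = 5.1644 (running 5.1644)
  edge 2→3: √(1.5742² + -2.9232²) = 3.3202 (running 8.4846)
  edge 3→4: √(3.1835² + -0.2114²) = 3.1905 (running 11.6751)
  edge 4→5: √(1.6066² + 1.0696²) = 1.9300 (running 13.6051)
  edge 5→1: √(-1.7876² + 4.4577²) = 4.8028 (running 18.4079)
Perimeter = 18.4079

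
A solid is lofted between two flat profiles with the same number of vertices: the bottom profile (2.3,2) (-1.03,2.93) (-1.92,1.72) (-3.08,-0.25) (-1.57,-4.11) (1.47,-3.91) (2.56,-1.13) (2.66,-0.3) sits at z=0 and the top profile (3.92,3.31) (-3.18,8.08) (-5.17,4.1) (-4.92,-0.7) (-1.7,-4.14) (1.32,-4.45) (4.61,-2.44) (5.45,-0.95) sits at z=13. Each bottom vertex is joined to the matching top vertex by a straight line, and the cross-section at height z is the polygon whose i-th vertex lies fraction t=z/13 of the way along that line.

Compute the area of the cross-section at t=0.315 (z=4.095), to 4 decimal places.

Area at t=0.315: 43.9243

Cross-section at t=0.315: each vertex is (1-t)·p0[i] + t·p1[i].
  v1: (1-0.315)·(2.3,2) + 0.315·(3.92,3.31) = (2.8103,2.4127)
  v2: (1-0.315)·(-1.03,2.93) + 0.315·(-3.18,8.08) = (-1.7073,4.5523)
  v3: (1-0.315)·(-1.92,1.72) + 0.315·(-5.17,4.1) = (-2.9438,2.4697)
  v4: (1-0.315)·(-3.08,-0.25) + 0.315·(-4.92,-0.7) = (-3.6596,-0.3917)
  v5: (1-0.315)·(-1.57,-4.11) + 0.315·(-1.7,-4.14) = (-1.6109,-4.1195)
  v6: (1-0.315)·(1.47,-3.91) + 0.315·(1.32,-4.45) = (1.4227,-4.0801)
  v7: (1-0.315)·(2.56,-1.13) + 0.315·(4.61,-2.44) = (3.2058,-1.5427)
  v8: (1-0.315)·(2.66,-0.3) + 0.315·(5.45,-0.95) = (3.5389,-0.5048)
Shoelace sum Σ(x_i·y_{i+1} − x_{i+1}·y_i):
  i=1: 2.8103·4.5523 − -1.7073·2.4127 = +16.9122 (running +16.9122)
  i=2: -1.7073·2.4697 − -2.9438·4.5523 = +9.1843 (running +26.0965)
  i=3: -2.9438·-0.3917 − -3.6596·2.4697 = +10.1913 (running +36.2878)
  i=4: -3.6596·-4.1195 − -1.6109·-0.3917 = +14.4444 (running +50.7323)
  i=5: -1.6109·-4.0801 − 1.4227·-4.1195 = +12.4338 (running +63.1660)
  i=6: 1.4227·-1.5427 − 3.2058·-4.0801 = +10.8850 (running +74.0510)
  i=7: 3.2058·-0.5048 − 3.5389·-1.5427 = +3.8411 (running +77.8921)
  i=8: 3.5389·2.4127 − 2.8103·-0.5048 = +9.9565 (running +87.8486)
Area = |Σ|/2 = |87.8486|/2 = 43.9243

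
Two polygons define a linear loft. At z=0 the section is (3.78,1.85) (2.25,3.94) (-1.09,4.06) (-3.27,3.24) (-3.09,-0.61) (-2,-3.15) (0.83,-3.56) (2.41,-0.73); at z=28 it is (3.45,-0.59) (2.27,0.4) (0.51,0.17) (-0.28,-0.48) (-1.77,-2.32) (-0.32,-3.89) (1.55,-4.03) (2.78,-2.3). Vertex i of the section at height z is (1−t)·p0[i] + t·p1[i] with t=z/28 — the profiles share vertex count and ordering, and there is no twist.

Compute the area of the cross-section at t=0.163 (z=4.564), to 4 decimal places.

Cross-section at t=0.163: each vertex is (1-t)·p0[i] + t·p1[i].
  v1: (1-0.163)·(3.78,1.85) + 0.163·(3.45,-0.59) = (3.7262,1.4523)
  v2: (1-0.163)·(2.25,3.94) + 0.163·(2.27,0.4) = (2.2533,3.3630)
  v3: (1-0.163)·(-1.09,4.06) + 0.163·(0.51,0.17) = (-0.8292,3.4259)
  v4: (1-0.163)·(-3.27,3.24) + 0.163·(-0.28,-0.48) = (-2.7826,2.6336)
  v5: (1-0.163)·(-3.09,-0.61) + 0.163·(-1.77,-2.32) = (-2.8748,-0.8887)
  v6: (1-0.163)·(-2,-3.15) + 0.163·(-0.32,-3.89) = (-1.7262,-3.2706)
  v7: (1-0.163)·(0.83,-3.56) + 0.163·(1.55,-4.03) = (0.9474,-3.6366)
  v8: (1-0.163)·(2.41,-0.73) + 0.163·(2.78,-2.3) = (2.4703,-0.9859)
Shoelace sum Σ(x_i·y_{i+1} − x_{i+1}·y_i):
  i=1: 3.7262·3.3630 − 2.2533·1.4523 = +9.2588 (running +9.2588)
  i=2: 2.2533·3.4259 − -0.8292·3.3630 = +10.5081 (running +19.7669)
  i=3: -0.8292·2.6336 − -2.7826·3.4259 = +7.3493 (running +27.1162)
  i=4: -2.7826·-0.8887 − -2.8748·2.6336 = +10.0443 (running +37.1605)
  i=5: -2.8748·-3.2706 − -1.7262·-0.8887 = +7.8684 (running +45.0289)
  i=6: -1.7262·-3.6366 − 0.9474·-3.2706 = +9.3758 (running +54.4047)
  i=7: 0.9474·-0.9859 − 2.4703·-3.6366 = +8.0495 (running +62.4543)
  i=8: 2.4703·1.4523 − 3.7262·-0.9859 = +7.2613 (running +69.7156)
Area = |Σ|/2 = |69.7156|/2 = 34.8578

Area at t=0.163: 34.8578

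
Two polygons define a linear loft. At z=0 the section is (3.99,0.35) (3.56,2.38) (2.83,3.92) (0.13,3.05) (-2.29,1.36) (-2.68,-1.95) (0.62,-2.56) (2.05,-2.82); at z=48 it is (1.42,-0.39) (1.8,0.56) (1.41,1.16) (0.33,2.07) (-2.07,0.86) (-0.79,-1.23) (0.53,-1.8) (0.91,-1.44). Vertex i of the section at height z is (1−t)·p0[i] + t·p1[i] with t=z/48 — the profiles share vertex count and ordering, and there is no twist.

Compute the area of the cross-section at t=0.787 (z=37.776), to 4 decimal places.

Area at t=0.787: 12.3416

Cross-section at t=0.787: each vertex is (1-t)·p0[i] + t·p1[i].
  v1: (1-0.787)·(3.99,0.35) + 0.787·(1.42,-0.39) = (1.9674,-0.2324)
  v2: (1-0.787)·(3.56,2.38) + 0.787·(1.8,0.56) = (2.1749,0.9477)
  v3: (1-0.787)·(2.83,3.92) + 0.787·(1.41,1.16) = (1.7125,1.7479)
  v4: (1-0.787)·(0.13,3.05) + 0.787·(0.33,2.07) = (0.2874,2.2787)
  v5: (1-0.787)·(-2.29,1.36) + 0.787·(-2.07,0.86) = (-2.1169,0.9665)
  v6: (1-0.787)·(-2.68,-1.95) + 0.787·(-0.79,-1.23) = (-1.1926,-1.3834)
  v7: (1-0.787)·(0.62,-2.56) + 0.787·(0.53,-1.8) = (0.5492,-1.9619)
  v8: (1-0.787)·(2.05,-2.82) + 0.787·(0.91,-1.44) = (1.1528,-1.7339)
Shoelace sum Σ(x_i·y_{i+1} − x_{i+1}·y_i):
  i=1: 1.9674·0.9477 − 2.1749·-0.2324 = +2.3698 (running +2.3698)
  i=2: 2.1749·1.7479 − 1.7125·0.9477 = +2.1786 (running +4.5484)
  i=3: 1.7125·2.2787 − 0.2874·1.7479 = +3.3999 (running +7.9483)
  i=4: 0.2874·0.9665 − -2.1169·2.2787 = +5.1015 (running +13.0499)
  i=5: -2.1169·-1.3834 − -1.1926·0.9665 = +4.0810 (running +17.1309)
  i=6: -1.1926·-1.9619 − 0.5492·-1.3834 = +3.0994 (running +20.2303)
  i=7: 0.5492·-1.7339 − 1.1528·-1.9619 = +1.3095 (running +21.5397)
  i=8: 1.1528·-0.2324 − 1.9674·-1.7339 = +3.1435 (running +24.6832)
Area = |Σ|/2 = |24.6832|/2 = 12.3416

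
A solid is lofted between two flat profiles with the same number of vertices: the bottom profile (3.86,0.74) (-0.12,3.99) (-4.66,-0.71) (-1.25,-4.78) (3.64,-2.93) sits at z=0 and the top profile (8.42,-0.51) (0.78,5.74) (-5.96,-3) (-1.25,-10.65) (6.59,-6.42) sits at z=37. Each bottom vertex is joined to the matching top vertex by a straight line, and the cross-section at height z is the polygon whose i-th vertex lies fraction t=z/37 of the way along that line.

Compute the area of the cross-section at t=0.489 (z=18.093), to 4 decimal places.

Area at t=0.489: 83.1709

Cross-section at t=0.489: each vertex is (1-t)·p0[i] + t·p1[i].
  v1: (1-0.489)·(3.86,0.74) + 0.489·(8.42,-0.51) = (6.0898,0.1287)
  v2: (1-0.489)·(-0.12,3.99) + 0.489·(0.78,5.74) = (0.3201,4.8458)
  v3: (1-0.489)·(-4.66,-0.71) + 0.489·(-5.96,-3) = (-5.2957,-1.8298)
  v4: (1-0.489)·(-1.25,-4.78) + 0.489·(-1.25,-10.65) = (-1.2500,-7.6504)
  v5: (1-0.489)·(3.64,-2.93) + 0.489·(6.59,-6.42) = (5.0825,-4.6366)
Shoelace sum Σ(x_i·y_{i+1} − x_{i+1}·y_i):
  i=1: 6.0898·4.8458 − 0.3201·0.1287 = +29.4686 (running +29.4686)
  i=2: 0.3201·-1.8298 − -5.2957·4.8458 = +25.0759 (running +54.5445)
  i=3: -5.2957·-7.6504 − -1.2500·-1.8298 = +38.2271 (running +92.7717)
  i=4: -1.2500·-4.6366 − 5.0825·-7.6504 = +44.6795 (running +137.4511)
  i=5: 5.0825·0.1287 − 6.0898·-4.6366 = +28.8906 (running +166.3417)
Area = |Σ|/2 = |166.3417|/2 = 83.1709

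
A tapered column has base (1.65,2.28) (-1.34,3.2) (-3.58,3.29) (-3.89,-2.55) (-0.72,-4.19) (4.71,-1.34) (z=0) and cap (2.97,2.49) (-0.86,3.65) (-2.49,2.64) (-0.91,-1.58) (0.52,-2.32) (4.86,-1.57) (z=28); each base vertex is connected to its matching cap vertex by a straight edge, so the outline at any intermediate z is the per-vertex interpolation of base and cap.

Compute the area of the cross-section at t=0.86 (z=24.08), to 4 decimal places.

Area at t=0.86: 29.7745

Cross-section at t=0.86: each vertex is (1-t)·p0[i] + t·p1[i].
  v1: (1-0.86)·(1.65,2.28) + 0.86·(2.97,2.49) = (2.7852,2.4606)
  v2: (1-0.86)·(-1.34,3.2) + 0.86·(-0.86,3.65) = (-0.9272,3.5870)
  v3: (1-0.86)·(-3.58,3.29) + 0.86·(-2.49,2.64) = (-2.6426,2.7310)
  v4: (1-0.86)·(-3.89,-2.55) + 0.86·(-0.91,-1.58) = (-1.3272,-1.7158)
  v5: (1-0.86)·(-0.72,-4.19) + 0.86·(0.52,-2.32) = (0.3464,-2.5818)
  v6: (1-0.86)·(4.71,-1.34) + 0.86·(4.86,-1.57) = (4.8390,-1.5378)
Shoelace sum Σ(x_i·y_{i+1} − x_{i+1}·y_i):
  i=1: 2.7852·3.5870 − -0.9272·2.4606 = +12.2720 (running +12.2720)
  i=2: -0.9272·2.7310 − -2.6426·3.5870 = +6.9468 (running +19.2188)
  i=3: -2.6426·-1.7158 − -1.3272·2.7310 = +8.1588 (running +27.3776)
  i=4: -1.3272·-2.5818 − 0.3464·-1.7158 = +4.0209 (running +31.3985)
  i=5: 0.3464·-1.5378 − 4.8390·-2.5818 = +11.9606 (running +43.3591)
  i=6: 4.8390·2.4606 − 2.7852·-1.5378 = +16.1899 (running +59.5490)
Area = |Σ|/2 = |59.5490|/2 = 29.7745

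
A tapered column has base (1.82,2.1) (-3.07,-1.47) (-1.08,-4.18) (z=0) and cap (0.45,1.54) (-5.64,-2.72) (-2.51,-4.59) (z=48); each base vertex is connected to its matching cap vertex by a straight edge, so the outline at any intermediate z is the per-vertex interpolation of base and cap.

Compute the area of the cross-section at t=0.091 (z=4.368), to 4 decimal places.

Area at t=0.091: 10.3859

Cross-section at t=0.091: each vertex is (1-t)·p0[i] + t·p1[i].
  v1: (1-0.091)·(1.82,2.1) + 0.091·(0.45,1.54) = (1.6953,2.0490)
  v2: (1-0.091)·(-3.07,-1.47) + 0.091·(-5.64,-2.72) = (-3.3039,-1.5837)
  v3: (1-0.091)·(-1.08,-4.18) + 0.091·(-2.51,-4.59) = (-1.2101,-4.2173)
Shoelace sum Σ(x_i·y_{i+1} − x_{i+1}·y_i):
  i=1: 1.6953·-1.5837 − -3.3039·2.0490 = +4.0848 (running +4.0848)
  i=2: -3.3039·-4.2173 − -1.2101·-1.5837 = +12.0169 (running +16.1017)
  i=3: -1.2101·2.0490 − 1.6953·-4.2173 = +4.6701 (running +20.7718)
Area = |Σ|/2 = |20.7718|/2 = 10.3859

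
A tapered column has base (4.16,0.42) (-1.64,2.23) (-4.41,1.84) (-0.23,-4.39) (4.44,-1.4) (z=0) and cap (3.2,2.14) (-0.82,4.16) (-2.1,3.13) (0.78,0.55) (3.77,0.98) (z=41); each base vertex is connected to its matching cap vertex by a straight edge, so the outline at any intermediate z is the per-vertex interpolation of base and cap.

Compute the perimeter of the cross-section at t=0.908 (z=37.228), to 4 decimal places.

Cross-section at t=0.908: each vertex is (1-t)·p0[i] + t·p1[i].
  v1: (1-0.908)·(4.16,0.42) + 0.908·(3.2,2.14) = (3.2883,1.9818)
  v2: (1-0.908)·(-1.64,2.23) + 0.908·(-0.82,4.16) = (-0.8954,3.9824)
  v3: (1-0.908)·(-4.41,1.84) + 0.908·(-2.1,3.13) = (-2.3125,3.0113)
  v4: (1-0.908)·(-0.23,-4.39) + 0.908·(0.78,0.55) = (0.6871,0.0955)
  v5: (1-0.908)·(4.44,-1.4) + 0.908·(3.77,0.98) = (3.8316,0.7610)
Perimeter = Σ |v_{i+1} − v_i|:
  edge 1→2: √(-4.1838² + 2.0007²) = 4.6375 (running 4.6375)
  edge 2→3: √(-1.4171² + -0.9711²) = 1.7179 (running 6.3554)
  edge 3→4: √(2.9996² + -2.9158²) = 4.1832 (running 10.5387)
  edge 4→5: √(3.1446² + 0.6655²) = 3.2142 (running 13.7529)
  edge 5→1: √(-0.5433² + 1.2207²) = 1.3362 (running 15.0890)
Perimeter = 15.0890

Perimeter at t=0.908: 15.0890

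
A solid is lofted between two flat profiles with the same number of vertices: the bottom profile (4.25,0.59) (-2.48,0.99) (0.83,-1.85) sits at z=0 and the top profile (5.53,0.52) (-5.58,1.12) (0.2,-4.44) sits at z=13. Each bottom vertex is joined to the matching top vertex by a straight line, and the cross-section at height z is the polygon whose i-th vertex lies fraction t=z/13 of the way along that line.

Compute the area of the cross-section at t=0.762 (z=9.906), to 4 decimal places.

Cross-section at t=0.762: each vertex is (1-t)·p0[i] + t·p1[i].
  v1: (1-0.762)·(4.25,0.59) + 0.762·(5.53,0.52) = (5.2254,0.5367)
  v2: (1-0.762)·(-2.48,0.99) + 0.762·(-5.58,1.12) = (-4.8422,1.0891)
  v3: (1-0.762)·(0.83,-1.85) + 0.762·(0.2,-4.44) = (0.3499,-3.8236)
Shoelace sum Σ(x_i·y_{i+1} − x_{i+1}·y_i):
  i=1: 5.2254·1.0891 − -4.8422·0.5367 = +8.2893 (running +8.2893)
  i=2: -4.8422·-3.8236 − 0.3499·1.0891 = +18.1334 (running +26.4228)
  i=3: 0.3499·0.5367 − 5.2254·-3.8236 = +20.1674 (running +46.5902)
Area = |Σ|/2 = |46.5902|/2 = 23.2951

Area at t=0.762: 23.2951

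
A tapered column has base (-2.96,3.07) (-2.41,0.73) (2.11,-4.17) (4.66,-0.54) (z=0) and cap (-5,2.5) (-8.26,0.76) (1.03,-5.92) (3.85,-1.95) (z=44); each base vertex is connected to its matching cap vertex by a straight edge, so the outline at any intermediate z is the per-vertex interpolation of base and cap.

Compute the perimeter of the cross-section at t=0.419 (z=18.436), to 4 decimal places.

Perimeter at t=0.419: 24.6263

Cross-section at t=0.419: each vertex is (1-t)·p0[i] + t·p1[i].
  v1: (1-0.419)·(-2.96,3.07) + 0.419·(-5,2.5) = (-3.8148,2.8312)
  v2: (1-0.419)·(-2.41,0.73) + 0.419·(-8.26,0.76) = (-4.8612,0.7426)
  v3: (1-0.419)·(2.11,-4.17) + 0.419·(1.03,-5.92) = (1.6575,-4.9032)
  v4: (1-0.419)·(4.66,-0.54) + 0.419·(3.85,-1.95) = (4.3206,-1.1308)
Perimeter = Σ |v_{i+1} − v_i|:
  edge 1→2: √(-1.0464² + -2.0886²) = 2.3361 (running 2.3361)
  edge 2→3: √(6.5186² + -5.6458²) = 8.6237 (running 10.9597)
  edge 3→4: √(2.6631² + 3.7725²) = 4.6178 (running 15.5775)
  edge 4→1: √(-8.1354² + 3.9620²) = 9.0488 (running 24.6263)
Perimeter = 24.6263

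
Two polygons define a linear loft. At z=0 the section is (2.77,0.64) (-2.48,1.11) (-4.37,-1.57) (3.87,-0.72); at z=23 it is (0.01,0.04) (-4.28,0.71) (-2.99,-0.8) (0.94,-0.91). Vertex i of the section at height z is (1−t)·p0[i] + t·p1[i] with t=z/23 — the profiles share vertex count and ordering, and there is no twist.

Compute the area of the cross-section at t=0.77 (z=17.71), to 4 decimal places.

Area at t=0.77: 6.4616

Cross-section at t=0.77: each vertex is (1-t)·p0[i] + t·p1[i].
  v1: (1-0.77)·(2.77,0.64) + 0.77·(0.01,0.04) = (0.6448,0.1780)
  v2: (1-0.77)·(-2.48,1.11) + 0.77·(-4.28,0.71) = (-3.8660,0.8020)
  v3: (1-0.77)·(-4.37,-1.57) + 0.77·(-2.99,-0.8) = (-3.3074,-0.9771)
  v4: (1-0.77)·(3.87,-0.72) + 0.77·(0.94,-0.91) = (1.6139,-0.8663)
Shoelace sum Σ(x_i·y_{i+1} − x_{i+1}·y_i):
  i=1: 0.6448·0.8020 − -3.8660·0.1780 = +1.2053 (running +1.2053)
  i=2: -3.8660·-0.9771 − -3.3074·0.8020 = +6.4300 (running +7.6353)
  i=3: -3.3074·-0.8663 − 1.6139·-0.9771 = +4.4421 (running +12.0774)
  i=4: 1.6139·0.1780 − 0.6448·-0.8663 = +0.8459 (running +12.9233)
Area = |Σ|/2 = |12.9233|/2 = 6.4616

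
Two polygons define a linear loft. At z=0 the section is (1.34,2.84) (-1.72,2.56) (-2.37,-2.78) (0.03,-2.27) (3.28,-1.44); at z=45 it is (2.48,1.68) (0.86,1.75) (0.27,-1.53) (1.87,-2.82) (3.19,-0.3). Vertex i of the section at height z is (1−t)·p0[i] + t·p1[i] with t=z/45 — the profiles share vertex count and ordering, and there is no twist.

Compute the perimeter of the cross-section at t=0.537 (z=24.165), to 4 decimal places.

Perimeter at t=0.537: 14.7067

Cross-section at t=0.537: each vertex is (1-t)·p0[i] + t·p1[i].
  v1: (1-0.537)·(1.34,2.84) + 0.537·(2.48,1.68) = (1.9522,2.2171)
  v2: (1-0.537)·(-1.72,2.56) + 0.537·(0.86,1.75) = (-0.3345,2.1250)
  v3: (1-0.537)·(-2.37,-2.78) + 0.537·(0.27,-1.53) = (-0.9523,-2.1087)
  v4: (1-0.537)·(0.03,-2.27) + 0.537·(1.87,-2.82) = (1.0181,-2.5654)
  v5: (1-0.537)·(3.28,-1.44) + 0.537·(3.19,-0.3) = (3.2317,-0.8278)
Perimeter = Σ |v_{i+1} − v_i|:
  edge 1→2: √(-2.2867² + -0.0921²) = 2.2886 (running 2.2886)
  edge 2→3: √(-0.6178² + -4.2338²) = 4.2786 (running 6.5672)
  edge 3→4: √(1.9704² + -0.4566²) = 2.0226 (running 8.5898)
  edge 4→5: √(2.2136² + 1.7375²) = 2.8141 (running 11.4039)
  edge 5→1: √(-1.2795² + 3.0449²) = 3.3028 (running 14.7067)
Perimeter = 14.7067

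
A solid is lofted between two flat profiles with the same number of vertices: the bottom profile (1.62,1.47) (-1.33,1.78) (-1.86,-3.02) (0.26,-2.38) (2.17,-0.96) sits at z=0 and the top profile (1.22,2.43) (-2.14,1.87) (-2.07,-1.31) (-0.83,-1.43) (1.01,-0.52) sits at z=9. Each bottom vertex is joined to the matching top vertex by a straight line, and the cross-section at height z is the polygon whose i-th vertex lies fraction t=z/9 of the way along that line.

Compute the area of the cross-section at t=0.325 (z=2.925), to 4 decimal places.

Cross-section at t=0.325: each vertex is (1-t)·p0[i] + t·p1[i].
  v1: (1-0.325)·(1.62,1.47) + 0.325·(1.22,2.43) = (1.4900,1.7820)
  v2: (1-0.325)·(-1.33,1.78) + 0.325·(-2.14,1.87) = (-1.5933,1.8093)
  v3: (1-0.325)·(-1.86,-3.02) + 0.325·(-2.07,-1.31) = (-1.9283,-2.4642)
  v4: (1-0.325)·(0.26,-2.38) + 0.325·(-0.83,-1.43) = (-0.0942,-2.0713)
  v5: (1-0.325)·(2.17,-0.96) + 0.325·(1.01,-0.52) = (1.7930,-0.8170)
Shoelace sum Σ(x_i·y_{i+1} − x_{i+1}·y_i):
  i=1: 1.4900·1.8093 − -1.5933·1.7820 = +5.5350 (running +5.5350)
  i=2: -1.5933·-2.4642 − -1.9283·1.8093 = +7.4149 (running +12.9498)
  i=3: -1.9283·-2.0713 − -0.0942·-2.4642 = +3.7616 (running +16.7114)
  i=4: -0.0942·-0.8170 − 1.7930·-2.0713 = +3.7908 (running +20.5022)
  i=5: 1.7930·1.7820 − 1.4900·-0.8170 = +4.4125 (running +24.9146)
Area = |Σ|/2 = |24.9146|/2 = 12.4573

Area at t=0.325: 12.4573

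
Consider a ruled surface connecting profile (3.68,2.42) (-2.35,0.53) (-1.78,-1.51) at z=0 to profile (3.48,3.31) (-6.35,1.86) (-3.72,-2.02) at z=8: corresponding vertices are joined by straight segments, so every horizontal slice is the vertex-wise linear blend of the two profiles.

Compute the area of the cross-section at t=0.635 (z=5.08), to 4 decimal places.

Cross-section at t=0.635: each vertex is (1-t)·p0[i] + t·p1[i].
  v1: (1-0.635)·(3.68,2.42) + 0.635·(3.48,3.31) = (3.5530,2.9851)
  v2: (1-0.635)·(-2.35,0.53) + 0.635·(-6.35,1.86) = (-4.8900,1.3746)
  v3: (1-0.635)·(-1.78,-1.51) + 0.635·(-3.72,-2.02) = (-3.0119,-1.8338)
Shoelace sum Σ(x_i·y_{i+1} − x_{i+1}·y_i):
  i=1: 3.5530·1.3746 − -4.8900·2.9851 = +19.4812 (running +19.4812)
  i=2: -4.8900·-1.8338 − -3.0119·1.3746 = +13.1075 (running +32.5887)
  i=3: -3.0119·2.9851 − 3.5530·-1.8338 = -2.4753 (running +30.1134)
Area = |Σ|/2 = |30.1134|/2 = 15.0567

Area at t=0.635: 15.0567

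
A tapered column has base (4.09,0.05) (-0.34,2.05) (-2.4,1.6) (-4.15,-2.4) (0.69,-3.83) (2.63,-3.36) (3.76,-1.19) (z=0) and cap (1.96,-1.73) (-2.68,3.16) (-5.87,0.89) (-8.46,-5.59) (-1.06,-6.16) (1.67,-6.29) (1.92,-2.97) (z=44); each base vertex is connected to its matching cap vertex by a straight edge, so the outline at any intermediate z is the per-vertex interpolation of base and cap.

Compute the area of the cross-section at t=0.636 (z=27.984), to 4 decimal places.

Area at t=0.636: 52.2651

Cross-section at t=0.636: each vertex is (1-t)·p0[i] + t·p1[i].
  v1: (1-0.636)·(4.09,0.05) + 0.636·(1.96,-1.73) = (2.7353,-1.0821)
  v2: (1-0.636)·(-0.34,2.05) + 0.636·(-2.68,3.16) = (-1.8282,2.7560)
  v3: (1-0.636)·(-2.4,1.6) + 0.636·(-5.87,0.89) = (-4.6069,1.1484)
  v4: (1-0.636)·(-4.15,-2.4) + 0.636·(-8.46,-5.59) = (-6.8912,-4.4288)
  v5: (1-0.636)·(0.69,-3.83) + 0.636·(-1.06,-6.16) = (-0.4230,-5.3119)
  v6: (1-0.636)·(2.63,-3.36) + 0.636·(1.67,-6.29) = (2.0194,-5.2235)
  v7: (1-0.636)·(3.76,-1.19) + 0.636·(1.92,-2.97) = (2.5898,-2.3221)
Shoelace sum Σ(x_i·y_{i+1} − x_{i+1}·y_i):
  i=1: 2.7353·2.7560 − -1.8282·-1.0821 = +5.5601 (running +5.5601)
  i=2: -1.8282·1.1484 − -4.6069·2.7560 = +10.5969 (running +16.1570)
  i=3: -4.6069·-4.4288 − -6.8912·1.1484 = +28.3174 (running +44.4744)
  i=4: -6.8912·-5.3119 − -0.4230·-4.4288 = +34.7316 (running +79.2060)
  i=5: -0.4230·-5.2235 − 2.0194·-5.3119 = +12.9366 (running +92.1426)
  i=6: 2.0194·-2.3221 − 2.5898·-5.2235 = +8.8383 (running +100.9808)
  i=7: 2.5898·-1.0821 − 2.7353·-2.3221 = +3.5493 (running +104.5301)
Area = |Σ|/2 = |104.5301|/2 = 52.2651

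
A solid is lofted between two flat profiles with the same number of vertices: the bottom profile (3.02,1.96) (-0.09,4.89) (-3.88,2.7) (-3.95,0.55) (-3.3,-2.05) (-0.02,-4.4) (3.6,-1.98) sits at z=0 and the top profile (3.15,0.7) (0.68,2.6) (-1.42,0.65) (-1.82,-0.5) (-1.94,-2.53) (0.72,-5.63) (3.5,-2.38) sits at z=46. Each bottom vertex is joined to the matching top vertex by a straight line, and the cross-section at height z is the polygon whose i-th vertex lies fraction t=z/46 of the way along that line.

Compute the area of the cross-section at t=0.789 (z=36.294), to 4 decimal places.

Area at t=0.789: 32.5343

Cross-section at t=0.789: each vertex is (1-t)·p0[i] + t·p1[i].
  v1: (1-0.789)·(3.02,1.96) + 0.789·(3.15,0.7) = (3.1226,0.9659)
  v2: (1-0.789)·(-0.09,4.89) + 0.789·(0.68,2.6) = (0.5175,3.0832)
  v3: (1-0.789)·(-3.88,2.7) + 0.789·(-1.42,0.65) = (-1.9391,1.0825)
  v4: (1-0.789)·(-3.95,0.55) + 0.789·(-1.82,-0.5) = (-2.2694,-0.2785)
  v5: (1-0.789)·(-3.3,-2.05) + 0.789·(-1.94,-2.53) = (-2.2270,-2.4287)
  v6: (1-0.789)·(-0.02,-4.4) + 0.789·(0.72,-5.63) = (0.5639,-5.3705)
  v7: (1-0.789)·(3.6,-1.98) + 0.789·(3.5,-2.38) = (3.5211,-2.2956)
Shoelace sum Σ(x_i·y_{i+1} − x_{i+1}·y_i):
  i=1: 3.1226·3.0832 − 0.5175·0.9659 = +9.1276 (running +9.1276)
  i=2: 0.5175·1.0825 − -1.9391·3.0832 = +6.5387 (running +15.6664)
  i=3: -1.9391·-0.2785 − -2.2694·1.0825 = +2.9967 (running +18.6631)
  i=4: -2.2694·-2.4287 − -2.2270·-0.2785 = +4.8917 (running +23.5548)
  i=5: -2.2270·-5.3705 − 0.5639·-2.4287 = +13.3293 (running +36.8841)
  i=6: 0.5639·-2.2956 − 3.5211·-5.3705 = +17.6156 (running +54.4996)
  i=7: 3.5211·0.9659 − 3.1226·-2.2956 = +10.5691 (running +65.0687)
Area = |Σ|/2 = |65.0687|/2 = 32.5343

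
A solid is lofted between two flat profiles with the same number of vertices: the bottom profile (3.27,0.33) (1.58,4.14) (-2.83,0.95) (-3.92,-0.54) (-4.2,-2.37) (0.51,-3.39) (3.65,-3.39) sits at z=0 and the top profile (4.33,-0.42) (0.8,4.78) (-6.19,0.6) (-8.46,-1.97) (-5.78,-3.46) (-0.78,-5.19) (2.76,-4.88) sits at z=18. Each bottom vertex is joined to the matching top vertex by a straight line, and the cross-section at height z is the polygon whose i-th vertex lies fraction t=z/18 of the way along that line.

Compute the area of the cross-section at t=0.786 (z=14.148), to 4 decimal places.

Cross-section at t=0.786: each vertex is (1-t)·p0[i] + t·p1[i].
  v1: (1-0.786)·(3.27,0.33) + 0.786·(4.33,-0.42) = (4.1032,-0.2595)
  v2: (1-0.786)·(1.58,4.14) + 0.786·(0.8,4.78) = (0.9669,4.6430)
  v3: (1-0.786)·(-2.83,0.95) + 0.786·(-6.19,0.6) = (-5.4710,0.6749)
  v4: (1-0.786)·(-3.92,-0.54) + 0.786·(-8.46,-1.97) = (-7.4884,-1.6640)
  v5: (1-0.786)·(-4.2,-2.37) + 0.786·(-5.78,-3.46) = (-5.4419,-3.2267)
  v6: (1-0.786)·(0.51,-3.39) + 0.786·(-0.78,-5.19) = (-0.5039,-4.8048)
  v7: (1-0.786)·(3.65,-3.39) + 0.786·(2.76,-4.88) = (2.9505,-4.5611)
Shoelace sum Σ(x_i·y_{i+1} − x_{i+1}·y_i):
  i=1: 4.1032·4.6430 − 0.9669·-0.2595 = +19.3021 (running +19.3021)
  i=2: 0.9669·0.6749 − -5.4710·4.6430 = +26.0545 (running +45.3565)
  i=3: -5.4710·-1.6640 − -7.4884·0.6749 = +14.1575 (running +59.5140)
  i=4: -7.4884·-3.2267 − -5.4419·-1.6640 = +15.1081 (running +74.6221)
  i=5: -5.4419·-4.8048 − -0.5039·-3.2267 = +24.5211 (running +99.1432)
  i=6: -0.5039·-4.5611 − 2.9505·-4.8048 = +16.4749 (running +115.6181)
  i=7: 2.9505·-0.2595 − 4.1032·-4.5611 = +17.9494 (running +133.5675)
Area = |Σ|/2 = |133.5675|/2 = 66.7838

Area at t=0.786: 66.7838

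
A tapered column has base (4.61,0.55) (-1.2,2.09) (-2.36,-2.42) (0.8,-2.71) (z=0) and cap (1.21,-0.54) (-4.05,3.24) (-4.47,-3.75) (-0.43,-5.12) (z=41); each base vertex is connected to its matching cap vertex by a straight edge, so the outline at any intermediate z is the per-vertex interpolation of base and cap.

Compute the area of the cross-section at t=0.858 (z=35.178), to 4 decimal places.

Cross-section at t=0.858: each vertex is (1-t)·p0[i] + t·p1[i].
  v1: (1-0.858)·(4.61,0.55) + 0.858·(1.21,-0.54) = (1.6928,-0.3852)
  v2: (1-0.858)·(-1.2,2.09) + 0.858·(-4.05,3.24) = (-3.6453,3.0767)
  v3: (1-0.858)·(-2.36,-2.42) + 0.858·(-4.47,-3.75) = (-4.1704,-3.5611)
  v4: (1-0.858)·(0.8,-2.71) + 0.858·(-0.43,-5.12) = (-0.2553,-4.7778)
Shoelace sum Σ(x_i·y_{i+1} − x_{i+1}·y_i):
  i=1: 1.6928·3.0767 − -3.6453·-0.3852 = +3.8040 (running +3.8040)
  i=2: -3.6453·-3.5611 − -4.1704·3.0767 = +25.8124 (running +29.6164)
  i=3: -4.1704·-4.7778 − -0.2553·-3.5611 = +19.0159 (running +48.6323)
  i=4: -0.2553·-0.3852 − 1.6928·-4.7778 = +8.1862 (running +56.8185)
Area = |Σ|/2 = |56.8185|/2 = 28.4092

Area at t=0.858: 28.4092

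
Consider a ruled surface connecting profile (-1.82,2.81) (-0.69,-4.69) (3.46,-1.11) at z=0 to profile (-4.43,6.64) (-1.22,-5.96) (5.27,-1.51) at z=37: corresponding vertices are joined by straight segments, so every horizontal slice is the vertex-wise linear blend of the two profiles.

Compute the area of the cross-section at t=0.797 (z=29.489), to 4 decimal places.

Area at t=0.797: 40.7373

Cross-section at t=0.797: each vertex is (1-t)·p0[i] + t·p1[i].
  v1: (1-0.797)·(-1.82,2.81) + 0.797·(-4.43,6.64) = (-3.9002,5.8625)
  v2: (1-0.797)·(-0.69,-4.69) + 0.797·(-1.22,-5.96) = (-1.1124,-5.7022)
  v3: (1-0.797)·(3.46,-1.11) + 0.797·(5.27,-1.51) = (4.9026,-1.4288)
Shoelace sum Σ(x_i·y_{i+1} − x_{i+1}·y_i):
  i=1: -3.9002·-5.7022 − -1.1124·5.8625 = +28.7610 (running +28.7610)
  i=2: -1.1124·-1.4288 − 4.9026·-5.7022 = +29.5448 (running +58.3058)
  i=3: 4.9026·5.8625 − -3.9002·-1.4288 = +23.1688 (running +81.4746)
Area = |Σ|/2 = |81.4746|/2 = 40.7373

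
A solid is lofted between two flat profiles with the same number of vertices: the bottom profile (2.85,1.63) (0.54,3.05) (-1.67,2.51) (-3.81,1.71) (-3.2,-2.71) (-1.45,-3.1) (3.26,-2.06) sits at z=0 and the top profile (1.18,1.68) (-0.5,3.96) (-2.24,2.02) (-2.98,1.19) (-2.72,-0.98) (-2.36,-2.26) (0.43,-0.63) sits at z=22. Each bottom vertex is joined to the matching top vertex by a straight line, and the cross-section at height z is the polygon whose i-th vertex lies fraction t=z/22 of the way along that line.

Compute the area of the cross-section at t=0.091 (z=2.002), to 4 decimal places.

Area at t=0.091: 31.5614

Cross-section at t=0.091: each vertex is (1-t)·p0[i] + t·p1[i].
  v1: (1-0.091)·(2.85,1.63) + 0.091·(1.18,1.68) = (2.6980,1.6345)
  v2: (1-0.091)·(0.54,3.05) + 0.091·(-0.5,3.96) = (0.4454,3.1328)
  v3: (1-0.091)·(-1.67,2.51) + 0.091·(-2.24,2.02) = (-1.7219,2.4654)
  v4: (1-0.091)·(-3.81,1.71) + 0.091·(-2.98,1.19) = (-3.7345,1.6627)
  v5: (1-0.091)·(-3.2,-2.71) + 0.091·(-2.72,-0.98) = (-3.1563,-2.5526)
  v6: (1-0.091)·(-1.45,-3.1) + 0.091·(-2.36,-2.26) = (-1.5328,-3.0236)
  v7: (1-0.091)·(3.26,-2.06) + 0.091·(0.43,-0.63) = (3.0025,-1.9299)
Shoelace sum Σ(x_i·y_{i+1} − x_{i+1}·y_i):
  i=1: 2.6980·3.1328 − 0.4454·1.6345 = +7.7245 (running +7.7245)
  i=2: 0.4454·2.4654 − -1.7219·3.1328 = +6.4923 (running +14.2167)
  i=3: -1.7219·1.6627 − -3.7345·2.4654 = +6.3441 (running +20.5608)
  i=4: -3.7345·-2.5526 − -3.1563·1.6627 = +14.7804 (running +35.3413)
  i=5: -3.1563·-3.0236 − -1.5328·-2.5526 = +5.6307 (running +40.9720)
  i=6: -1.5328·-1.9299 − 3.0025·-3.0236 = +12.0363 (running +53.0083)
  i=7: 3.0025·1.6345 − 2.6980·-1.9299 = +10.1145 (running +63.1228)
Area = |Σ|/2 = |63.1228|/2 = 31.5614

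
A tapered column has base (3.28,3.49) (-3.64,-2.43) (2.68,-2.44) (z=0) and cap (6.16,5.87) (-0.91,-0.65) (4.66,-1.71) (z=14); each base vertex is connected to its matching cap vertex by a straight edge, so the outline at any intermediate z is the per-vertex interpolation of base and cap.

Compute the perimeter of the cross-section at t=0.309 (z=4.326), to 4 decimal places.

Perimeter at t=0.309: 21.8600

Cross-section at t=0.309: each vertex is (1-t)·p0[i] + t·p1[i].
  v1: (1-0.309)·(3.28,3.49) + 0.309·(6.16,5.87) = (4.1699,4.2254)
  v2: (1-0.309)·(-3.64,-2.43) + 0.309·(-0.91,-0.65) = (-2.7964,-1.8800)
  v3: (1-0.309)·(2.68,-2.44) + 0.309·(4.66,-1.71) = (3.2918,-2.2144)
Perimeter = Σ |v_{i+1} − v_i|:
  edge 1→2: √(-6.9664² + -6.1054²) = 9.2631 (running 9.2631)
  edge 2→3: √(6.0883² + -0.3344²) = 6.0974 (running 15.3606)
  edge 3→1: √(0.8781² + 6.4399²) = 6.4994 (running 21.8600)
Perimeter = 21.8600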